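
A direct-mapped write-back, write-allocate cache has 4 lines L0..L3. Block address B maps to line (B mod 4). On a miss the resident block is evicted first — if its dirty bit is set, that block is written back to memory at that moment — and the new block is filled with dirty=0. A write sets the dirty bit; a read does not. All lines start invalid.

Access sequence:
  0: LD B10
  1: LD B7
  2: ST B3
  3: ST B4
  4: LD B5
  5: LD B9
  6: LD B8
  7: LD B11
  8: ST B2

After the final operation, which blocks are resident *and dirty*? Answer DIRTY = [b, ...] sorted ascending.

DIRTY = [2]

  0 | R B10 → L2 miss [-]
  1 | R B7 → L3 miss [-]
  2 | W B3 → L3 miss [D]
  3 | W B4 → L0 miss [D]
  4 | R B5 → L1 miss [-]
  5 | R B9 → L1 miss [-]
  6 | R B8 → L0 miss wb→B4 [-]
  7 | R B11 → L3 miss wb→B3 [-]
  8 | W B2 → L2 miss [D]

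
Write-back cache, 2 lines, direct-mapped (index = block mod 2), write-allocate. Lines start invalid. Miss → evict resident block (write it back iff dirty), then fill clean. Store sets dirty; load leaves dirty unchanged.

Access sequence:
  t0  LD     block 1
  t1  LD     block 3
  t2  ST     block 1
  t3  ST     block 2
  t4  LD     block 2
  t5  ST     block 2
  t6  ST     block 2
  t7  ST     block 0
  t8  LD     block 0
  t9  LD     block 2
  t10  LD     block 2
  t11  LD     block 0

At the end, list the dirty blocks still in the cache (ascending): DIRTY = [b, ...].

  0 | R B1 → L1 miss [-]
  1 | R B3 → L1 miss [-]
  2 | W B1 → L1 miss [D]
  3 | W B2 → L0 miss [D]
  4 | R B2 → L0 hit [D]
  5 | W B2 → L0 hit [D]
  6 | W B2 → L0 hit [D]
  7 | W B0 → L0 miss wb→B2 [D]
  8 | R B0 → L0 hit [D]
  9 | R B2 → L0 miss wb→B0 [-]
  10 | R B2 → L0 hit [-]
  11 | R B0 → L0 miss [-]

DIRTY = [1]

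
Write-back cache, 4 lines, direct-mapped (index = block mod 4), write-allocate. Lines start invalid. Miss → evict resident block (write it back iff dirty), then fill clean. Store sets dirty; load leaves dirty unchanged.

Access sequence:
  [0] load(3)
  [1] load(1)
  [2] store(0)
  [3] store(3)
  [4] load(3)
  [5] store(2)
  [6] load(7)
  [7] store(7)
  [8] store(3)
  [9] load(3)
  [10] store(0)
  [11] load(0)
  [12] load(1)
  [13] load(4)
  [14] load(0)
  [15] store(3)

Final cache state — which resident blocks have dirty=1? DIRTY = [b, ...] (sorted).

DIRTY = [2, 3]

0: R B3 → L3 miss [-]
1: R B1 → L1 miss [-]
2: W B0 → L0 miss [D]
3: W B3 → L3 hit [D]
4: R B3 → L3 hit [D]
5: W B2 → L2 miss [D]
6: R B7 → L3 miss wb→B3 [-]
7: W B7 → L3 hit [D]
8: W B3 → L3 miss wb→B7 [D]
9: R B3 → L3 hit [D]
10: W B0 → L0 hit [D]
11: R B0 → L0 hit [D]
12: R B1 → L1 hit [-]
13: R B4 → L0 miss wb→B0 [-]
14: R B0 → L0 miss [-]
15: W B3 → L3 hit [D]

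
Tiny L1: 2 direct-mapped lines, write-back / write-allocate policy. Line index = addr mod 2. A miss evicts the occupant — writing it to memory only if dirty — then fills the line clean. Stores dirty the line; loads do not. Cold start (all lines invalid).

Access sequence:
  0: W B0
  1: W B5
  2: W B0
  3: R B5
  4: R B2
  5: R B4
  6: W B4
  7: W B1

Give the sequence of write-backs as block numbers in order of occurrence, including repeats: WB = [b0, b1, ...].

0: W B0 → L0 miss [D]
1: W B5 → L1 miss [D]
2: W B0 → L0 hit [D]
3: R B5 → L1 hit [D]
4: R B2 → L0 miss wb→B0 [-]
5: R B4 → L0 miss [-]
6: W B4 → L0 hit [D]
7: W B1 → L1 miss wb→B5 [D]

WB = [0, 5]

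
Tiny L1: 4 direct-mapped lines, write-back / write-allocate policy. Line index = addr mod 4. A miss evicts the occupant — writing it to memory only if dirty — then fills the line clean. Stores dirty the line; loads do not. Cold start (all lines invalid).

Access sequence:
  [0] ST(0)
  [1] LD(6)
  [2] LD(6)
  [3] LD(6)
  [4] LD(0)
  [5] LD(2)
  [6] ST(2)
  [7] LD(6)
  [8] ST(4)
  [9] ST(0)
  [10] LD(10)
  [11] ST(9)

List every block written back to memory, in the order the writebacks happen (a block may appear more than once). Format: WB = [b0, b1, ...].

  0 | W B0 → L0 miss [D]
  1 | R B6 → L2 miss [-]
  2 | R B6 → L2 hit [-]
  3 | R B6 → L2 hit [-]
  4 | R B0 → L0 hit [D]
  5 | R B2 → L2 miss [-]
  6 | W B2 → L2 hit [D]
  7 | R B6 → L2 miss wb→B2 [-]
  8 | W B4 → L0 miss wb→B0 [D]
  9 | W B0 → L0 miss wb→B4 [D]
  10 | R B10 → L2 miss [-]
  11 | W B9 → L1 miss [D]

WB = [2, 0, 4]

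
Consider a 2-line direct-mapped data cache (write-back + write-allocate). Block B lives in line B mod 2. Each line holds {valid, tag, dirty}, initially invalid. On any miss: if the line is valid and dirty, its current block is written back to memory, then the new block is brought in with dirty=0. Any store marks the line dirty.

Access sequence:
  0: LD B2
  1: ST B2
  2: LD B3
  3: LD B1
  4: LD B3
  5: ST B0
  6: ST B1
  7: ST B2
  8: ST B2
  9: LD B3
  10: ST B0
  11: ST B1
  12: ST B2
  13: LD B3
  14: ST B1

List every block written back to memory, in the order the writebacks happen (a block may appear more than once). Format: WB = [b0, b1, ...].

WB = [2, 0, 1, 2, 0, 1]

  0 | R B2 → L0 miss [-]
  1 | W B2 → L0 hit [D]
  2 | R B3 → L1 miss [-]
  3 | R B1 → L1 miss [-]
  4 | R B3 → L1 miss [-]
  5 | W B0 → L0 miss wb→B2 [D]
  6 | W B1 → L1 miss [D]
  7 | W B2 → L0 miss wb→B0 [D]
  8 | W B2 → L0 hit [D]
  9 | R B3 → L1 miss wb→B1 [-]
  10 | W B0 → L0 miss wb→B2 [D]
  11 | W B1 → L1 miss [D]
  12 | W B2 → L0 miss wb→B0 [D]
  13 | R B3 → L1 miss wb→B1 [-]
  14 | W B1 → L1 miss [D]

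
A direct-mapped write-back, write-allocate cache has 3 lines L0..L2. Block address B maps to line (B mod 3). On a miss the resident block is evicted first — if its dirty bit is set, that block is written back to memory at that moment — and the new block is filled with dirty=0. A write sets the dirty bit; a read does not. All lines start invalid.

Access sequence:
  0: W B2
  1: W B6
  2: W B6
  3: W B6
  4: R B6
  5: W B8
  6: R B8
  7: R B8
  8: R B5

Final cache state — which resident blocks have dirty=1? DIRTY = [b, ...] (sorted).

DIRTY = [6]

0: W B2 -> L2 miss  d=D]
1: W B6 -> L0 miss  d=D]
2: W B6 -> L0 hit  d=D]
3: W B6 -> L0 hit  d=D]
4: R B6 -> L0 hit  d=D]
5: W B8 -> L2 miss wb->B2  d=D]
6: R B8 -> L2 hit  d=D]
7: R B8 -> L2 hit  d=D]
8: R B5 -> L2 miss wb->B8  d=-]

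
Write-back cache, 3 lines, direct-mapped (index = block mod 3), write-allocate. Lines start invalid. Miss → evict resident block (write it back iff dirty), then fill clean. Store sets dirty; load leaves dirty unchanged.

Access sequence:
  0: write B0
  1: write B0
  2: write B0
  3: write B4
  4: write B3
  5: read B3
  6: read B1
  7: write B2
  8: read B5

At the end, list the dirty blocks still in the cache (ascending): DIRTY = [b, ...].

DIRTY = [3]

  0 | W B0 → L0 miss [D]
  1 | W B0 → L0 hit [D]
  2 | W B0 → L0 hit [D]
  3 | W B4 → L1 miss [D]
  4 | W B3 → L0 miss wb→B0 [D]
  5 | R B3 → L0 hit [D]
  6 | R B1 → L1 miss wb→B4 [-]
  7 | W B2 → L2 miss [D]
  8 | R B5 → L2 miss wb→B2 [-]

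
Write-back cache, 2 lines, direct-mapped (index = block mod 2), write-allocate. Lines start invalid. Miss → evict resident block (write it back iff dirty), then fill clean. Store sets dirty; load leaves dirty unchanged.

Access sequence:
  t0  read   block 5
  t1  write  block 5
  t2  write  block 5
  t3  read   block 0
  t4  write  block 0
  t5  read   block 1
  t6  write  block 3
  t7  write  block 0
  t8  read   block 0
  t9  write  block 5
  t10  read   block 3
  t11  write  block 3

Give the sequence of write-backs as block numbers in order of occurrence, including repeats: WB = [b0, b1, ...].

WB = [5, 3, 5]

  0 | R B5 → L1 miss [-]
  1 | W B5 → L1 hit [D]
  2 | W B5 → L1 hit [D]
  3 | R B0 → L0 miss [-]
  4 | W B0 → L0 hit [D]
  5 | R B1 → L1 miss wb→B5 [-]
  6 | W B3 → L1 miss [D]
  7 | W B0 → L0 hit [D]
  8 | R B0 → L0 hit [D]
  9 | W B5 → L1 miss wb→B3 [D]
  10 | R B3 → L1 miss wb→B5 [-]
  11 | W B3 → L1 hit [D]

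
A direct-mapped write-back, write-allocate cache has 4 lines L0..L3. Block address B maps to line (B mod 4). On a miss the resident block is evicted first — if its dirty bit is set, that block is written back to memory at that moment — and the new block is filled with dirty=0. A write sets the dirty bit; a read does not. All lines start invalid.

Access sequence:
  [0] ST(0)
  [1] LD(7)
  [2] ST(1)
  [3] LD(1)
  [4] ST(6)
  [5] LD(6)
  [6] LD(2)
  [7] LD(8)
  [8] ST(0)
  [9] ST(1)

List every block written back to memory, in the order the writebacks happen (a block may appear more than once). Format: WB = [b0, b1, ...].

WB = [6, 0]

  0 | W B0 → L0 miss [D]
  1 | R B7 → L3 miss [-]
  2 | W B1 → L1 miss [D]
  3 | R B1 → L1 hit [D]
  4 | W B6 → L2 miss [D]
  5 | R B6 → L2 hit [D]
  6 | R B2 → L2 miss wb→B6 [-]
  7 | R B8 → L0 miss wb→B0 [-]
  8 | W B0 → L0 miss [D]
  9 | W B1 → L1 hit [D]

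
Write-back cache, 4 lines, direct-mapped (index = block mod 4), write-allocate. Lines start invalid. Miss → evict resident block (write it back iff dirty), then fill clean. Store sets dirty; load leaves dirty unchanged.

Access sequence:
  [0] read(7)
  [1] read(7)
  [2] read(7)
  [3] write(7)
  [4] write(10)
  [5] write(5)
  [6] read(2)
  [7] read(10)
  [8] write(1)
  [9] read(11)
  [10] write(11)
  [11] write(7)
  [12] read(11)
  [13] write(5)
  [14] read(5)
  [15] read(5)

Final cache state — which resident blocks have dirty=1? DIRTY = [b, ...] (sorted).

0: R B7 → L3 miss [-]
1: R B7 → L3 hit [-]
2: R B7 → L3 hit [-]
3: W B7 → L3 hit [D]
4: W B10 → L2 miss [D]
5: W B5 → L1 miss [D]
6: R B2 → L2 miss wb→B10 [-]
7: R B10 → L2 miss [-]
8: W B1 → L1 miss wb→B5 [D]
9: R B11 → L3 miss wb→B7 [-]
10: W B11 → L3 hit [D]
11: W B7 → L3 miss wb→B11 [D]
12: R B11 → L3 miss wb→B7 [-]
13: W B5 → L1 miss wb→B1 [D]
14: R B5 → L1 hit [D]
15: R B5 → L1 hit [D]

DIRTY = [5]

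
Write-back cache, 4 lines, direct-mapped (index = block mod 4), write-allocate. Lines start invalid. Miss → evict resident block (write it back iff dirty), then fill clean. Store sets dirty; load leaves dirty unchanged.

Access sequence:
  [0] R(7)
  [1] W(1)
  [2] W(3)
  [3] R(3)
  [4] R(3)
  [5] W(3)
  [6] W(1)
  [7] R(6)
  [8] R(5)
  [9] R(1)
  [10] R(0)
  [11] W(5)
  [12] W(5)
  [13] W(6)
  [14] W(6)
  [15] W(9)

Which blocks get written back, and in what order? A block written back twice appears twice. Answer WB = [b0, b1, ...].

WB = [1, 5]

0: R B7 → L3 miss [-]
1: W B1 → L1 miss [D]
2: W B3 → L3 miss [D]
3: R B3 → L3 hit [D]
4: R B3 → L3 hit [D]
5: W B3 → L3 hit [D]
6: W B1 → L1 hit [D]
7: R B6 → L2 miss [-]
8: R B5 → L1 miss wb→B1 [-]
9: R B1 → L1 miss [-]
10: R B0 → L0 miss [-]
11: W B5 → L1 miss [D]
12: W B5 → L1 hit [D]
13: W B6 → L2 hit [D]
14: W B6 → L2 hit [D]
15: W B9 → L1 miss wb→B5 [D]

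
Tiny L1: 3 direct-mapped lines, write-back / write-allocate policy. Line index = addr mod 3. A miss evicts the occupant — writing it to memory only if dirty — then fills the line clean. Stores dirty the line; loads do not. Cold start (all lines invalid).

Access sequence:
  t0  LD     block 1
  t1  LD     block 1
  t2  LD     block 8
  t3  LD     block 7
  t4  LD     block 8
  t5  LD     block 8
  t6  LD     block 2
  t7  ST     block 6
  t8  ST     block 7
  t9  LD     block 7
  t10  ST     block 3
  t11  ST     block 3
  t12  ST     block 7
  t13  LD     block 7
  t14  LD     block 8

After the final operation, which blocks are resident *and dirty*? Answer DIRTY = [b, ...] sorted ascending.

DIRTY = [3, 7]

0: R B1 -> L1 miss  d=-]
1: R B1 -> L1 hit  d=-]
2: R B8 -> L2 miss  d=-]
3: R B7 -> L1 miss  d=-]
4: R B8 -> L2 hit  d=-]
5: R B8 -> L2 hit  d=-]
6: R B2 -> L2 miss  d=-]
7: W B6 -> L0 miss  d=D]
8: W B7 -> L1 hit  d=D]
9: R B7 -> L1 hit  d=D]
10: W B3 -> L0 miss wb->B6  d=D]
11: W B3 -> L0 hit  d=D]
12: W B7 -> L1 hit  d=D]
13: R B7 -> L1 hit  d=D]
14: R B8 -> L2 miss  d=-]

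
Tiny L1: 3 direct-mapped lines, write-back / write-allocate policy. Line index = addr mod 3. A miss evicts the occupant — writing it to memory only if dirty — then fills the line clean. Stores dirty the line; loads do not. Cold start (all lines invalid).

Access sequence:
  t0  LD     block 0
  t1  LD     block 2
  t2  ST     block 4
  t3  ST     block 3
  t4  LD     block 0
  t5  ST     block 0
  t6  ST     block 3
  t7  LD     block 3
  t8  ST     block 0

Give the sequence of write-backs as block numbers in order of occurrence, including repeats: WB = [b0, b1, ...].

WB = [3, 0, 3]

0: R B0 -> L0 miss  d=-]
1: R B2 -> L2 miss  d=-]
2: W B4 -> L1 miss  d=D]
3: W B3 -> L0 miss  d=D]
4: R B0 -> L0 miss wb->B3  d=-]
5: W B0 -> L0 hit  d=D]
6: W B3 -> L0 miss wb->B0  d=D]
7: R B3 -> L0 hit  d=D]
8: W B0 -> L0 miss wb->B3  d=D]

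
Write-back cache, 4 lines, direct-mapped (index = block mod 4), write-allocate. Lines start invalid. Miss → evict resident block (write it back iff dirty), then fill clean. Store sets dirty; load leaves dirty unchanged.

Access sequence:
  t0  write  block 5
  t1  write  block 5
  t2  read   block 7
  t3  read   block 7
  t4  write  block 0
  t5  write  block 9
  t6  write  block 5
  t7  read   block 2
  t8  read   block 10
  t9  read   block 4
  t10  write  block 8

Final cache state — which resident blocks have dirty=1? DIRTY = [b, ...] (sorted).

DIRTY = [5, 8]

  0 | W B5 → L1 miss [D]
  1 | W B5 → L1 hit [D]
  2 | R B7 → L3 miss [-]
  3 | R B7 → L3 hit [-]
  4 | W B0 → L0 miss [D]
  5 | W B9 → L1 miss wb→B5 [D]
  6 | W B5 → L1 miss wb→B9 [D]
  7 | R B2 → L2 miss [-]
  8 | R B10 → L2 miss [-]
  9 | R B4 → L0 miss wb→B0 [-]
  10 | W B8 → L0 miss [D]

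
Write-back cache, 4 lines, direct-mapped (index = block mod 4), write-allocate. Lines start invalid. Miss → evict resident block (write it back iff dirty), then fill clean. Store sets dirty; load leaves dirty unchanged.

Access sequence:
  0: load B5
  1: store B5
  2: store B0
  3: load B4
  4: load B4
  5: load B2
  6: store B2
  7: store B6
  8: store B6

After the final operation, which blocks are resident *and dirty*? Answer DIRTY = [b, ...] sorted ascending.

DIRTY = [5, 6]

0: R B5 -> L1 miss  d=-]
1: W B5 -> L1 hit  d=D]
2: W B0 -> L0 miss  d=D]
3: R B4 -> L0 miss wb->B0  d=-]
4: R B4 -> L0 hit  d=-]
5: R B2 -> L2 miss  d=-]
6: W B2 -> L2 hit  d=D]
7: W B6 -> L2 miss wb->B2  d=D]
8: W B6 -> L2 hit  d=D]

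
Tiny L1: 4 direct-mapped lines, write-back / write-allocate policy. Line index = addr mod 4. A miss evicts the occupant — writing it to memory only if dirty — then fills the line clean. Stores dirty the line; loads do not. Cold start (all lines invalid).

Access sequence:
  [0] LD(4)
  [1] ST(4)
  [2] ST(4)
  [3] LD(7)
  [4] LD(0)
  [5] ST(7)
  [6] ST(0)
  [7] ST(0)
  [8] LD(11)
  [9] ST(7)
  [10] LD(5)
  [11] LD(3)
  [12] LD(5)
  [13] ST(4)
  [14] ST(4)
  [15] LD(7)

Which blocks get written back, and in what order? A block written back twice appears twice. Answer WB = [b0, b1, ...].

0: R B4 → L0 miss [-]
1: W B4 → L0 hit [D]
2: W B4 → L0 hit [D]
3: R B7 → L3 miss [-]
4: R B0 → L0 miss wb→B4 [-]
5: W B7 → L3 hit [D]
6: W B0 → L0 hit [D]
7: W B0 → L0 hit [D]
8: R B11 → L3 miss wb→B7 [-]
9: W B7 → L3 miss [D]
10: R B5 → L1 miss [-]
11: R B3 → L3 miss wb→B7 [-]
12: R B5 → L1 hit [-]
13: W B4 → L0 miss wb→B0 [D]
14: W B4 → L0 hit [D]
15: R B7 → L3 miss [-]

WB = [4, 7, 7, 0]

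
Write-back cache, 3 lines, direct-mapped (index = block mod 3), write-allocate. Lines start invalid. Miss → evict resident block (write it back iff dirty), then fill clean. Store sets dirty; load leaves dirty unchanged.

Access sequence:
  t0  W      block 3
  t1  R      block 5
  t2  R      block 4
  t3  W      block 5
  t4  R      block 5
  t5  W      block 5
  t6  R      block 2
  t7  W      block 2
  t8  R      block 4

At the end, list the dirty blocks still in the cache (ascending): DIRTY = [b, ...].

DIRTY = [2, 3]

0: W B3 -> L0 miss  d=D]
1: R B5 -> L2 miss  d=-]
2: R B4 -> L1 miss  d=-]
3: W B5 -> L2 hit  d=D]
4: R B5 -> L2 hit  d=D]
5: W B5 -> L2 hit  d=D]
6: R B2 -> L2 miss wb->B5  d=-]
7: W B2 -> L2 hit  d=D]
8: R B4 -> L1 hit  d=-]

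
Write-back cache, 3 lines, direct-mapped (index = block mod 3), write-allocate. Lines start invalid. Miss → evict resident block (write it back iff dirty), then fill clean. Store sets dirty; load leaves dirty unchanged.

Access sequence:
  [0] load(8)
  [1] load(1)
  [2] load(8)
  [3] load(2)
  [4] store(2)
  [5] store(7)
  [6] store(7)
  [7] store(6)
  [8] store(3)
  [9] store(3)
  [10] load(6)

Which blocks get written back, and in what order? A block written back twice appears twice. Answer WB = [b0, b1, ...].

0: R B8 → L2 miss [-]
1: R B1 → L1 miss [-]
2: R B8 → L2 hit [-]
3: R B2 → L2 miss [-]
4: W B2 → L2 hit [D]
5: W B7 → L1 miss [D]
6: W B7 → L1 hit [D]
7: W B6 → L0 miss [D]
8: W B3 → L0 miss wb→B6 [D]
9: W B3 → L0 hit [D]
10: R B6 → L0 miss wb→B3 [-]

WB = [6, 3]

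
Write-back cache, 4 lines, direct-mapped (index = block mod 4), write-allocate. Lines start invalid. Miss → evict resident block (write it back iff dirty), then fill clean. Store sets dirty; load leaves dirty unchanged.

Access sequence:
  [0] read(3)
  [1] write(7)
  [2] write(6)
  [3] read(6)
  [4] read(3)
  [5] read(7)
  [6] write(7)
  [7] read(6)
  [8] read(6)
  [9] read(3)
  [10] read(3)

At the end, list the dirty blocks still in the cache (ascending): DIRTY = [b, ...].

DIRTY = [6]

  0 | R B3 → L3 miss [-]
  1 | W B7 → L3 miss [D]
  2 | W B6 → L2 miss [D]
  3 | R B6 → L2 hit [D]
  4 | R B3 → L3 miss wb→B7 [-]
  5 | R B7 → L3 miss [-]
  6 | W B7 → L3 hit [D]
  7 | R B6 → L2 hit [D]
  8 | R B6 → L2 hit [D]
  9 | R B3 → L3 miss wb→B7 [-]
  10 | R B3 → L3 hit [-]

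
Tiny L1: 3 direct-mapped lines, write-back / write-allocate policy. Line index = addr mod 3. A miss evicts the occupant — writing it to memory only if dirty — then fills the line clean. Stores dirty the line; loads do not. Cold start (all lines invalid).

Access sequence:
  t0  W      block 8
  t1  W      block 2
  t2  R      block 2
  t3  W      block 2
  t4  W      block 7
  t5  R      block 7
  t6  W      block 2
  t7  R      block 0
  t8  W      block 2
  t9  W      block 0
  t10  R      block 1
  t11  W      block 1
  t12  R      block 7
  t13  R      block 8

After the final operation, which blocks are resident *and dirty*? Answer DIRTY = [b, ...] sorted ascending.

  0 | W B8 → L2 miss [D]
  1 | W B2 → L2 miss wb→B8 [D]
  2 | R B2 → L2 hit [D]
  3 | W B2 → L2 hit [D]
  4 | W B7 → L1 miss [D]
  5 | R B7 → L1 hit [D]
  6 | W B2 → L2 hit [D]
  7 | R B0 → L0 miss [-]
  8 | W B2 → L2 hit [D]
  9 | W B0 → L0 hit [D]
  10 | R B1 → L1 miss wb→B7 [-]
  11 | W B1 → L1 hit [D]
  12 | R B7 → L1 miss wb→B1 [-]
  13 | R B8 → L2 miss wb→B2 [-]

DIRTY = [0]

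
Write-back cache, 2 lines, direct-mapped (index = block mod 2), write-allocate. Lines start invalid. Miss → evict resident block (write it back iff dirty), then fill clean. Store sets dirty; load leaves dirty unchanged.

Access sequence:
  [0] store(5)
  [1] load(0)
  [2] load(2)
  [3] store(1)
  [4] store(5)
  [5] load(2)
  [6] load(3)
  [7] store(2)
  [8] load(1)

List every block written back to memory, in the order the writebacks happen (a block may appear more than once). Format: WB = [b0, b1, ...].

  0 | W B5 → L1 miss [D]
  1 | R B0 → L0 miss [-]
  2 | R B2 → L0 miss [-]
  3 | W B1 → L1 miss wb→B5 [D]
  4 | W B5 → L1 miss wb→B1 [D]
  5 | R B2 → L0 hit [-]
  6 | R B3 → L1 miss wb→B5 [-]
  7 | W B2 → L0 hit [D]
  8 | R B1 → L1 miss [-]

WB = [5, 1, 5]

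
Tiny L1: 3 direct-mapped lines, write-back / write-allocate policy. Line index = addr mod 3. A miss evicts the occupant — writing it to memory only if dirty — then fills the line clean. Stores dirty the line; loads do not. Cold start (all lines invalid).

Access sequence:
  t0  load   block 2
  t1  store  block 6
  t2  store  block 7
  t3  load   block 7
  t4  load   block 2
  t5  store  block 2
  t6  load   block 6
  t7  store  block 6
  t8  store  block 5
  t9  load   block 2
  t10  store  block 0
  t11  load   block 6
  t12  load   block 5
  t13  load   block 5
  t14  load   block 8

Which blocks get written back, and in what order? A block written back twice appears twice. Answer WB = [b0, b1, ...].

  0 | R B2 → L2 miss [-]
  1 | W B6 → L0 miss [D]
  2 | W B7 → L1 miss [D]
  3 | R B7 → L1 hit [D]
  4 | R B2 → L2 hit [-]
  5 | W B2 → L2 hit [D]
  6 | R B6 → L0 hit [D]
  7 | W B6 → L0 hit [D]
  8 | W B5 → L2 miss wb→B2 [D]
  9 | R B2 → L2 miss wb→B5 [-]
  10 | W B0 → L0 miss wb→B6 [D]
  11 | R B6 → L0 miss wb→B0 [-]
  12 | R B5 → L2 miss [-]
  13 | R B5 → L2 hit [-]
  14 | R B8 → L2 miss [-]

WB = [2, 5, 6, 0]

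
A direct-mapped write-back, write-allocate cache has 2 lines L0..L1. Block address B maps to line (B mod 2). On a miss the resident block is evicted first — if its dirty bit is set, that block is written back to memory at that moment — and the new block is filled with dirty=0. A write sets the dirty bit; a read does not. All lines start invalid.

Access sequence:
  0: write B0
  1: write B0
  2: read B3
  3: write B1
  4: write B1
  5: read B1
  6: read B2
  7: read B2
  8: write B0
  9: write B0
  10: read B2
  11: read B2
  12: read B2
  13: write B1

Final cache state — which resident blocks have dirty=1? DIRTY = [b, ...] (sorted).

DIRTY = [1]

0: W B0 → L0 miss [D]
1: W B0 → L0 hit [D]
2: R B3 → L1 miss [-]
3: W B1 → L1 miss [D]
4: W B1 → L1 hit [D]
5: R B1 → L1 hit [D]
6: R B2 → L0 miss wb→B0 [-]
7: R B2 → L0 hit [-]
8: W B0 → L0 miss [D]
9: W B0 → L0 hit [D]
10: R B2 → L0 miss wb→B0 [-]
11: R B2 → L0 hit [-]
12: R B2 → L0 hit [-]
13: W B1 → L1 hit [D]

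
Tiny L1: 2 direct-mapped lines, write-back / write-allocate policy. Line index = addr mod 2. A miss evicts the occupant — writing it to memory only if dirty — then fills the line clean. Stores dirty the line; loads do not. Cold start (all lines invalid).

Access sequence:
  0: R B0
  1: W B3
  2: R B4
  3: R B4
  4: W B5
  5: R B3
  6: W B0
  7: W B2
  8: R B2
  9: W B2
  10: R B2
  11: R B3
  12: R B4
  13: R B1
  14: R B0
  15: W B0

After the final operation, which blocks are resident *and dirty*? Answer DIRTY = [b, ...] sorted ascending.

DIRTY = [0]

  0 | R B0 → L0 miss [-]
  1 | W B3 → L1 miss [D]
  2 | R B4 → L0 miss [-]
  3 | R B4 → L0 hit [-]
  4 | W B5 → L1 miss wb→B3 [D]
  5 | R B3 → L1 miss wb→B5 [-]
  6 | W B0 → L0 miss [D]
  7 | W B2 → L0 miss wb→B0 [D]
  8 | R B2 → L0 hit [D]
  9 | W B2 → L0 hit [D]
  10 | R B2 → L0 hit [D]
  11 | R B3 → L1 hit [-]
  12 | R B4 → L0 miss wb→B2 [-]
  13 | R B1 → L1 miss [-]
  14 | R B0 → L0 miss [-]
  15 | W B0 → L0 hit [D]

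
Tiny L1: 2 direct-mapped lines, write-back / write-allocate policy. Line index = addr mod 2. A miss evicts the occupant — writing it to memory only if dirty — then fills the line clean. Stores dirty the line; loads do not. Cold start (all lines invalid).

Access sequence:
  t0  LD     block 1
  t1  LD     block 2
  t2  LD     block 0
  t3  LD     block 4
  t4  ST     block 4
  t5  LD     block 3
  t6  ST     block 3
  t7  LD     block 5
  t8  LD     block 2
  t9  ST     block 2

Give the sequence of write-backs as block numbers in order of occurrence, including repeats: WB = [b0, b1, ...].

WB = [3, 4]

  0 | R B1 → L1 miss [-]
  1 | R B2 → L0 miss [-]
  2 | R B0 → L0 miss [-]
  3 | R B4 → L0 miss [-]
  4 | W B4 → L0 hit [D]
  5 | R B3 → L1 miss [-]
  6 | W B3 → L1 hit [D]
  7 | R B5 → L1 miss wb→B3 [-]
  8 | R B2 → L0 miss wb→B4 [-]
  9 | W B2 → L0 hit [D]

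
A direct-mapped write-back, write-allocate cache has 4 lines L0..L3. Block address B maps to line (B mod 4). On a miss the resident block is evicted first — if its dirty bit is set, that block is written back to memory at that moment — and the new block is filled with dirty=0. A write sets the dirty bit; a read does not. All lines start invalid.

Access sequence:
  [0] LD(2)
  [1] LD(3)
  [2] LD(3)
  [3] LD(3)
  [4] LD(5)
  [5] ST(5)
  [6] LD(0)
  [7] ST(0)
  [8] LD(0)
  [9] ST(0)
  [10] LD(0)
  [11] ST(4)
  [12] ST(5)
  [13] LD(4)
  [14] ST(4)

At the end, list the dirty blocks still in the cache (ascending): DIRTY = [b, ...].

0: R B2 → L2 miss [-]
1: R B3 → L3 miss [-]
2: R B3 → L3 hit [-]
3: R B3 → L3 hit [-]
4: R B5 → L1 miss [-]
5: W B5 → L1 hit [D]
6: R B0 → L0 miss [-]
7: W B0 → L0 hit [D]
8: R B0 → L0 hit [D]
9: W B0 → L0 hit [D]
10: R B0 → L0 hit [D]
11: W B4 → L0 miss wb→B0 [D]
12: W B5 → L1 hit [D]
13: R B4 → L0 hit [D]
14: W B4 → L0 hit [D]

DIRTY = [4, 5]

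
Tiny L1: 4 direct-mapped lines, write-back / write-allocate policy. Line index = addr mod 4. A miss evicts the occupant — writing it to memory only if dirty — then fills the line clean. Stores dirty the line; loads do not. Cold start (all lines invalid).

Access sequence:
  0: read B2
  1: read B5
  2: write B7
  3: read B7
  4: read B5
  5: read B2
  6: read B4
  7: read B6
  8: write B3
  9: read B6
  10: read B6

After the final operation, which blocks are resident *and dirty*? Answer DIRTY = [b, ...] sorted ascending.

DIRTY = [3]

0: R B2 -> L2 miss  d=-]
1: R B5 -> L1 miss  d=-]
2: W B7 -> L3 miss  d=D]
3: R B7 -> L3 hit  d=D]
4: R B5 -> L1 hit  d=-]
5: R B2 -> L2 hit  d=-]
6: R B4 -> L0 miss  d=-]
7: R B6 -> L2 miss  d=-]
8: W B3 -> L3 miss wb->B7  d=D]
9: R B6 -> L2 hit  d=-]
10: R B6 -> L2 hit  d=-]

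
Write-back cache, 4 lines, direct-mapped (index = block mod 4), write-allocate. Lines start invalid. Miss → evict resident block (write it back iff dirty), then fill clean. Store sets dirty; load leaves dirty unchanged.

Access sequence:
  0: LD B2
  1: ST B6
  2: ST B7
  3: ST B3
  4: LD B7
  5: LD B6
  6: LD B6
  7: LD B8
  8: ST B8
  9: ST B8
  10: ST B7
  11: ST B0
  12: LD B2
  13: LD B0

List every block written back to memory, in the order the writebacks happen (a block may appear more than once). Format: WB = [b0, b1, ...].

WB = [7, 3, 8, 6]

0: R B2 -> L2 miss  d=-]
1: W B6 -> L2 miss  d=D]
2: W B7 -> L3 miss  d=D]
3: W B3 -> L3 miss wb->B7  d=D]
4: R B7 -> L3 miss wb->B3  d=-]
5: R B6 -> L2 hit  d=D]
6: R B6 -> L2 hit  d=D]
7: R B8 -> L0 miss  d=-]
8: W B8 -> L0 hit  d=D]
9: W B8 -> L0 hit  d=D]
10: W B7 -> L3 hit  d=D]
11: W B0 -> L0 miss wb->B8  d=D]
12: R B2 -> L2 miss wb->B6  d=-]
13: R B0 -> L0 hit  d=D]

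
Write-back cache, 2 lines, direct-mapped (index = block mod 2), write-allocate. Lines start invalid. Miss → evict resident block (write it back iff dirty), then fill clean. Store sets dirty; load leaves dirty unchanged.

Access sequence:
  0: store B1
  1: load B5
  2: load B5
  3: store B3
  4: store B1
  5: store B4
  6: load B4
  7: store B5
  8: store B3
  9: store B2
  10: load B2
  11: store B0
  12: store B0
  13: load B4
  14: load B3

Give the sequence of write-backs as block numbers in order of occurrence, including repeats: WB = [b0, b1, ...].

0: W B1 -> L1 miss  d=D]
1: R B5 -> L1 miss wb->B1  d=-]
2: R B5 -> L1 hit  d=-]
3: W B3 -> L1 miss  d=D]
4: W B1 -> L1 miss wb->B3  d=D]
5: W B4 -> L0 miss  d=D]
6: R B4 -> L0 hit  d=D]
7: W B5 -> L1 miss wb->B1  d=D]
8: W B3 -> L1 miss wb->B5  d=D]
9: W B2 -> L0 miss wb->B4  d=D]
10: R B2 -> L0 hit  d=D]
11: W B0 -> L0 miss wb->B2  d=D]
12: W B0 -> L0 hit  d=D]
13: R B4 -> L0 miss wb->B0  d=-]
14: R B3 -> L1 hit  d=D]

WB = [1, 3, 1, 5, 4, 2, 0]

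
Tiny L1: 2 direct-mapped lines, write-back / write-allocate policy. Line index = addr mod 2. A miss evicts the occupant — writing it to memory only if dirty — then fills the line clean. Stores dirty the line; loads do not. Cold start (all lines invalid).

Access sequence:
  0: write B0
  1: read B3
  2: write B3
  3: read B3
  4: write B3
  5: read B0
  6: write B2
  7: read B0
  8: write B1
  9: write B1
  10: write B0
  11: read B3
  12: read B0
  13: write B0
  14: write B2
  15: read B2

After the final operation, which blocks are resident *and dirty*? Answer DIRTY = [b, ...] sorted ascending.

DIRTY = [2]

  0 | W B0 → L0 miss [D]
  1 | R B3 → L1 miss [-]
  2 | W B3 → L1 hit [D]
  3 | R B3 → L1 hit [D]
  4 | W B3 → L1 hit [D]
  5 | R B0 → L0 hit [D]
  6 | W B2 → L0 miss wb→B0 [D]
  7 | R B0 → L0 miss wb→B2 [-]
  8 | W B1 → L1 miss wb→B3 [D]
  9 | W B1 → L1 hit [D]
  10 | W B0 → L0 hit [D]
  11 | R B3 → L1 miss wb→B1 [-]
  12 | R B0 → L0 hit [D]
  13 | W B0 → L0 hit [D]
  14 | W B2 → L0 miss wb→B0 [D]
  15 | R B2 → L0 hit [D]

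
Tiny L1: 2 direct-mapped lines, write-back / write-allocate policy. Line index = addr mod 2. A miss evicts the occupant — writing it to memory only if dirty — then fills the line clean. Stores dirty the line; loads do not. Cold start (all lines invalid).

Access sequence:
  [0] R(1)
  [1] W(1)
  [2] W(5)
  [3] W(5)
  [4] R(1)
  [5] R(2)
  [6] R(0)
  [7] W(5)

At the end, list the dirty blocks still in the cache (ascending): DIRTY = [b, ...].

DIRTY = [5]

0: R B1 -> L1 miss  d=-]
1: W B1 -> L1 hit  d=D]
2: W B5 -> L1 miss wb->B1  d=D]
3: W B5 -> L1 hit  d=D]
4: R B1 -> L1 miss wb->B5  d=-]
5: R B2 -> L0 miss  d=-]
6: R B0 -> L0 miss  d=-]
7: W B5 -> L1 miss  d=D]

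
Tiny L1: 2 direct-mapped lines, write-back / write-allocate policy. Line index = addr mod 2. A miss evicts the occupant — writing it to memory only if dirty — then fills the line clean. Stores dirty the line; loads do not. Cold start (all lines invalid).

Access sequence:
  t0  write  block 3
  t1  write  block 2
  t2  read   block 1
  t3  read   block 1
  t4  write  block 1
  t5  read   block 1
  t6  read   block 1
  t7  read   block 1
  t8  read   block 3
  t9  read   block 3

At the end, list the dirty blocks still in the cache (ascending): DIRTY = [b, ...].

  0 | W B3 → L1 miss [D]
  1 | W B2 → L0 miss [D]
  2 | R B1 → L1 miss wb→B3 [-]
  3 | R B1 → L1 hit [-]
  4 | W B1 → L1 hit [D]
  5 | R B1 → L1 hit [D]
  6 | R B1 → L1 hit [D]
  7 | R B1 → L1 hit [D]
  8 | R B3 → L1 miss wb→B1 [-]
  9 | R B3 → L1 hit [-]

DIRTY = [2]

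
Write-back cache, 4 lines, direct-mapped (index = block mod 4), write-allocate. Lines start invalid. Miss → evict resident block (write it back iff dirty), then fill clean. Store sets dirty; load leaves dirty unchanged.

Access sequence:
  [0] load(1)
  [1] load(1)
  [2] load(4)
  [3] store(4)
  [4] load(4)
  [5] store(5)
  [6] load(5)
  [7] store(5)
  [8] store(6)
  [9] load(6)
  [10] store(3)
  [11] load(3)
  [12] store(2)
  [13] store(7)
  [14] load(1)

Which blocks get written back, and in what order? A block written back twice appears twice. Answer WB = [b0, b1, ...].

0: R B1 → L1 miss [-]
1: R B1 → L1 hit [-]
2: R B4 → L0 miss [-]
3: W B4 → L0 hit [D]
4: R B4 → L0 hit [D]
5: W B5 → L1 miss [D]
6: R B5 → L1 hit [D]
7: W B5 → L1 hit [D]
8: W B6 → L2 miss [D]
9: R B6 → L2 hit [D]
10: W B3 → L3 miss [D]
11: R B3 → L3 hit [D]
12: W B2 → L2 miss wb→B6 [D]
13: W B7 → L3 miss wb→B3 [D]
14: R B1 → L1 miss wb→B5 [-]

WB = [6, 3, 5]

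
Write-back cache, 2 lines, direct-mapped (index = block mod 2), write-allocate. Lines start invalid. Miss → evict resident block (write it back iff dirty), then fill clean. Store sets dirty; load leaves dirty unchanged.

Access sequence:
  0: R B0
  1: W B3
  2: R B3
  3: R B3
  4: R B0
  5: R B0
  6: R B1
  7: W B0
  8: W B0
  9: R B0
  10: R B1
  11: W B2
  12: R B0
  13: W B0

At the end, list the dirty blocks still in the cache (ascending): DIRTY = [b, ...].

DIRTY = [0]

0: R B0 → L0 miss [-]
1: W B3 → L1 miss [D]
2: R B3 → L1 hit [D]
3: R B3 → L1 hit [D]
4: R B0 → L0 hit [-]
5: R B0 → L0 hit [-]
6: R B1 → L1 miss wb→B3 [-]
7: W B0 → L0 hit [D]
8: W B0 → L0 hit [D]
9: R B0 → L0 hit [D]
10: R B1 → L1 hit [-]
11: W B2 → L0 miss wb→B0 [D]
12: R B0 → L0 miss wb→B2 [-]
13: W B0 → L0 hit [D]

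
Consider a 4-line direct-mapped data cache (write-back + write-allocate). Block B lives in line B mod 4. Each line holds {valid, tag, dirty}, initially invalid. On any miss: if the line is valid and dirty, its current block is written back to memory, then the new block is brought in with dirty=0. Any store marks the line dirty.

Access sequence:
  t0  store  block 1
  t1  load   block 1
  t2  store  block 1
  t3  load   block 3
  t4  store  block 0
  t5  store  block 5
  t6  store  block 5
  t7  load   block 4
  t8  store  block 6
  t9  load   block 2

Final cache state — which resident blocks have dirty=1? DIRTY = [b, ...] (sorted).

DIRTY = [5]

0: W B1 → L1 miss [D]
1: R B1 → L1 hit [D]
2: W B1 → L1 hit [D]
3: R B3 → L3 miss [-]
4: W B0 → L0 miss [D]
5: W B5 → L1 miss wb→B1 [D]
6: W B5 → L1 hit [D]
7: R B4 → L0 miss wb→B0 [-]
8: W B6 → L2 miss [D]
9: R B2 → L2 miss wb→B6 [-]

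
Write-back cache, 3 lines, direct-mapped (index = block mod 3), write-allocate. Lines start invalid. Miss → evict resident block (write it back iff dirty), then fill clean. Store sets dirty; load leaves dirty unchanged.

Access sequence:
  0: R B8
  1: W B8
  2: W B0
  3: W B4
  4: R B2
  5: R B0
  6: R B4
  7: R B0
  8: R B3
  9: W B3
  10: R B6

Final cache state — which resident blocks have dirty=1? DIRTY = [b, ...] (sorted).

0: R B8 → L2 miss [-]
1: W B8 → L2 hit [D]
2: W B0 → L0 miss [D]
3: W B4 → L1 miss [D]
4: R B2 → L2 miss wb→B8 [-]
5: R B0 → L0 hit [D]
6: R B4 → L1 hit [D]
7: R B0 → L0 hit [D]
8: R B3 → L0 miss wb→B0 [-]
9: W B3 → L0 hit [D]
10: R B6 → L0 miss wb→B3 [-]

DIRTY = [4]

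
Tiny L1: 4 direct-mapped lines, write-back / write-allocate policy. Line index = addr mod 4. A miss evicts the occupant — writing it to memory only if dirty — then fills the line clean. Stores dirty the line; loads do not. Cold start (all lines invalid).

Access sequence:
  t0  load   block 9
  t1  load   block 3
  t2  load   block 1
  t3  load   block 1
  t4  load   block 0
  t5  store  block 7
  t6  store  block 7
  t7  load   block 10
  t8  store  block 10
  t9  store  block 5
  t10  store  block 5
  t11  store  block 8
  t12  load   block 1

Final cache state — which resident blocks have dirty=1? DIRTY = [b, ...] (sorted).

0: R B9 → L1 miss [-]
1: R B3 → L3 miss [-]
2: R B1 → L1 miss [-]
3: R B1 → L1 hit [-]
4: R B0 → L0 miss [-]
5: W B7 → L3 miss [D]
6: W B7 → L3 hit [D]
7: R B10 → L2 miss [-]
8: W B10 → L2 hit [D]
9: W B5 → L1 miss [D]
10: W B5 → L1 hit [D]
11: W B8 → L0 miss [D]
12: R B1 → L1 miss wb→B5 [-]

DIRTY = [7, 8, 10]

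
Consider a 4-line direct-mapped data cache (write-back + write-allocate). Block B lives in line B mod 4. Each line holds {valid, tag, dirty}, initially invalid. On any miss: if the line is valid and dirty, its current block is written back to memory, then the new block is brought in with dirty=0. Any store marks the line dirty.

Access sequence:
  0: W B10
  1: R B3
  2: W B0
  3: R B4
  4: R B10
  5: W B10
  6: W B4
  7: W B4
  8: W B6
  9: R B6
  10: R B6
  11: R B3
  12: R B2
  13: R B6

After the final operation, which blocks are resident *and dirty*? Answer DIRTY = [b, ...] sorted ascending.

0: W B10 → L2 miss [D]
1: R B3 → L3 miss [-]
2: W B0 → L0 miss [D]
3: R B4 → L0 miss wb→B0 [-]
4: R B10 → L2 hit [D]
5: W B10 → L2 hit [D]
6: W B4 → L0 hit [D]
7: W B4 → L0 hit [D]
8: W B6 → L2 miss wb→B10 [D]
9: R B6 → L2 hit [D]
10: R B6 → L2 hit [D]
11: R B3 → L3 hit [-]
12: R B2 → L2 miss wb→B6 [-]
13: R B6 → L2 miss [-]

DIRTY = [4]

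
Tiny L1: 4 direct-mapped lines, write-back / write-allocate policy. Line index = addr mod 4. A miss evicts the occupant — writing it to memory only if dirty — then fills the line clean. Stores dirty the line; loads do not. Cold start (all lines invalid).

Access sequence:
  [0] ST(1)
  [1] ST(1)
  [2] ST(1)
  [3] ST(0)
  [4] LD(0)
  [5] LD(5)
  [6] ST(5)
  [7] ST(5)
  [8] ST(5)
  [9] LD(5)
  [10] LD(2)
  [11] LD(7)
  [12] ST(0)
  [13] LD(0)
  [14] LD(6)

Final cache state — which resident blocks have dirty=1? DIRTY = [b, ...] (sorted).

  0 | W B1 → L1 miss [D]
  1 | W B1 → L1 hit [D]
  2 | W B1 → L1 hit [D]
  3 | W B0 → L0 miss [D]
  4 | R B0 → L0 hit [D]
  5 | R B5 → L1 miss wb→B1 [-]
  6 | W B5 → L1 hit [D]
  7 | W B5 → L1 hit [D]
  8 | W B5 → L1 hit [D]
  9 | R B5 → L1 hit [D]
  10 | R B2 → L2 miss [-]
  11 | R B7 → L3 miss [-]
  12 | W B0 → L0 hit [D]
  13 | R B0 → L0 hit [D]
  14 | R B6 → L2 miss [-]

DIRTY = [0, 5]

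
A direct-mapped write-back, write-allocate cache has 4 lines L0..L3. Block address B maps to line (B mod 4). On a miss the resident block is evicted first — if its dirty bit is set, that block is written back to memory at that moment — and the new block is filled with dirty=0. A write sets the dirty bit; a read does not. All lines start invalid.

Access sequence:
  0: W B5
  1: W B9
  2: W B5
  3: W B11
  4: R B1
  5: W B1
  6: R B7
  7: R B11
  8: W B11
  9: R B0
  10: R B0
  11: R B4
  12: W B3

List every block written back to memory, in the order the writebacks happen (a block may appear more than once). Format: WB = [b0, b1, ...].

0: W B5 -> L1 miss  d=D]
1: W B9 -> L1 miss wb->B5  d=D]
2: W B5 -> L1 miss wb->B9  d=D]
3: W B11 -> L3 miss  d=D]
4: R B1 -> L1 miss wb->B5  d=-]
5: W B1 -> L1 hit  d=D]
6: R B7 -> L3 miss wb->B11  d=-]
7: R B11 -> L3 miss  d=-]
8: W B11 -> L3 hit  d=D]
9: R B0 -> L0 miss  d=-]
10: R B0 -> L0 hit  d=-]
11: R B4 -> L0 miss  d=-]
12: W B3 -> L3 miss wb->B11  d=D]

WB = [5, 9, 5, 11, 11]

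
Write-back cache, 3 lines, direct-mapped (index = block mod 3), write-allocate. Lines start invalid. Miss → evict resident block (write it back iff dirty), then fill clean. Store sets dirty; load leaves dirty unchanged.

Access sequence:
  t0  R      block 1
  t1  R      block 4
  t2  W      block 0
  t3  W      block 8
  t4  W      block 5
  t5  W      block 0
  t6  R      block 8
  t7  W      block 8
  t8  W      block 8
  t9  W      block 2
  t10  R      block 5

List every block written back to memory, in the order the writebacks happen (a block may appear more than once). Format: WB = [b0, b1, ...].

WB = [8, 5, 8, 2]

  0 | R B1 → L1 miss [-]
  1 | R B4 → L1 miss [-]
  2 | W B0 → L0 miss [D]
  3 | W B8 → L2 miss [D]
  4 | W B5 → L2 miss wb→B8 [D]
  5 | W B0 → L0 hit [D]
  6 | R B8 → L2 miss wb→B5 [-]
  7 | W B8 → L2 hit [D]
  8 | W B8 → L2 hit [D]
  9 | W B2 → L2 miss wb→B8 [D]
  10 | R B5 → L2 miss wb→B2 [-]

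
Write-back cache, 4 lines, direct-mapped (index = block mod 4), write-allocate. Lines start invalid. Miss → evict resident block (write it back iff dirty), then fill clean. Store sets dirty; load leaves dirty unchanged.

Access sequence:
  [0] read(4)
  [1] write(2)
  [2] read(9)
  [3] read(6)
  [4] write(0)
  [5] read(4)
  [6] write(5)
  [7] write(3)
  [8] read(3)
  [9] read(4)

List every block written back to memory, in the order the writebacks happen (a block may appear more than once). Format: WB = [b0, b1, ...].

WB = [2, 0]

0: R B4 → L0 miss [-]
1: W B2 → L2 miss [D]
2: R B9 → L1 miss [-]
3: R B6 → L2 miss wb→B2 [-]
4: W B0 → L0 miss [D]
5: R B4 → L0 miss wb→B0 [-]
6: W B5 → L1 miss [D]
7: W B3 → L3 miss [D]
8: R B3 → L3 hit [D]
9: R B4 → L0 hit [-]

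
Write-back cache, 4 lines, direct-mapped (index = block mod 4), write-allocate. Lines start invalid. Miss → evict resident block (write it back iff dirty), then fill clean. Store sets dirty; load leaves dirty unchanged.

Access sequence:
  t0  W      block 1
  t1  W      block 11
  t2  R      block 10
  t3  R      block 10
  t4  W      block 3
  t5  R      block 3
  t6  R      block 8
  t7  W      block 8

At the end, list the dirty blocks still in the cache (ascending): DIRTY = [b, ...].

0: W B1 → L1 miss [D]
1: W B11 → L3 miss [D]
2: R B10 → L2 miss [-]
3: R B10 → L2 hit [-]
4: W B3 → L3 miss wb→B11 [D]
5: R B3 → L3 hit [D]
6: R B8 → L0 miss [-]
7: W B8 → L0 hit [D]

DIRTY = [1, 3, 8]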